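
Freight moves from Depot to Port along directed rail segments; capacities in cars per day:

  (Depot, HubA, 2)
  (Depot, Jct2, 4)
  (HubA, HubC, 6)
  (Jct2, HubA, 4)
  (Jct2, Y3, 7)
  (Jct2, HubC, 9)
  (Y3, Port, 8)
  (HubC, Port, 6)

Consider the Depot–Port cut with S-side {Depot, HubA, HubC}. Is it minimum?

No — its capacity is 10, but the minimum cut has capacity 6.

Given cut capacity: 4 + 6 = 10.
Augment Depot→HubA→HubC→Port: bottleneck 2, flow now 2.
Augment Depot→Jct2→Y3→Port: bottleneck 4, flow now 6.
No augmenting path remains; maximum flow = 6.
In the residual graph, reachable from Depot: {Depot}.
Min-cut edges: Depot→HubA (2), Depot→Jct2 (4); capacity 2 + 4 = 6.
Cut capacity 10 exceeds the max flow 6, so it is not minimum.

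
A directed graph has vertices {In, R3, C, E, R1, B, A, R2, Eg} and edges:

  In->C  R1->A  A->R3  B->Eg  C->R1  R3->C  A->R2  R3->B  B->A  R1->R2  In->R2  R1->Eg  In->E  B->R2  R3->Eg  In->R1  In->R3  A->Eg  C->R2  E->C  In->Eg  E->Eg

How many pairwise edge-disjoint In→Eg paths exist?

5

Assign every edge capacity 1; by Menger, the answer equals the max flow.
Path In→Eg (+1); total 1.
Path In→R3→Eg (+1); total 2.
Path In→E→Eg (+1); total 3.
Path In→R1→Eg (+1); total 4.
Path In→C→R1→A→Eg (+1); total 5.
No residual In→Eg path; max flow = 5.
Certifying cut of size 5: {In→C, In→E, In→Eg, In→R1, In→R3}.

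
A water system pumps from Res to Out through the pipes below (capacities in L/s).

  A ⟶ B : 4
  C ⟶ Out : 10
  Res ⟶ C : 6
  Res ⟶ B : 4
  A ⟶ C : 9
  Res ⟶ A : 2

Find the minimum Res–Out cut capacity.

Augment Res→C→Out: bottleneck 6, flow now 6.
Augment Res→A→C→Out: bottleneck 2, flow now 8.
No augmenting path remains; maximum flow = 8.
By max-flow min-cut, the minimum cut capacity equals the max flow.
In the residual graph, reachable from Res: {Res, B}.
Min-cut edges: Res→A (2), Res→C (6); capacity 2 + 6 = 8.

8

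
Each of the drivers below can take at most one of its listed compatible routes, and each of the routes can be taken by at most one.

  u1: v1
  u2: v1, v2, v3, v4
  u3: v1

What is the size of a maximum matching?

Unit-capacity flow: source→left, listed edges, right→sink; max matching = max flow.
Augmenting path u1→v1 (+1); matched 1.
Augmenting path u2→v2 (+1); matched 2.
No augmenting path remains; maximum matching = 2.
König certificate: {u2, v1} is a vertex cover of size 2 (every listed pair touches it), so no matching can be larger.

2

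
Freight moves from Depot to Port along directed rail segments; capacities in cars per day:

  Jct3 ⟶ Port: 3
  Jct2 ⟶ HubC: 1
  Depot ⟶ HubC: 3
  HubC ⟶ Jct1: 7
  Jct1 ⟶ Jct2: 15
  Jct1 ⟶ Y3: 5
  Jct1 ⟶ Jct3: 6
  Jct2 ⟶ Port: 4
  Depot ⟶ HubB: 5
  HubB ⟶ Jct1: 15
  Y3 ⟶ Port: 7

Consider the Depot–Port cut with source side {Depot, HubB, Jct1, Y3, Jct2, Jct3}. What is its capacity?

18

Edges leaving {Depot, HubB, Jct1, Y3, Jct2, Jct3}: Depot→HubC (3), Y3→Port (7), Jct2→HubC (1), Jct2→Port (4), Jct3→Port (3).
Cut capacity = 3 + 7 + 1 + 4 + 3 = 18.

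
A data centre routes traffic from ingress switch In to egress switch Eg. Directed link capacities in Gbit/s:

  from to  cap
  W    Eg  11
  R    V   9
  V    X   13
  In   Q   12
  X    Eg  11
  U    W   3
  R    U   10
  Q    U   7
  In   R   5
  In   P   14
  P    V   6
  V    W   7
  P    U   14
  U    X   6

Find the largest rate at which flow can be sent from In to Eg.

Augment In→P→U→W→Eg: bottleneck 3, flow now 3.
Augment In→P→U→X→Eg: bottleneck 6, flow now 9.
Augment In→P→V→W→Eg: bottleneck 5, flow now 14.
Augment In→R→V→W→Eg: bottleneck 2, flow now 16.
Augment In→R→V→X→Eg: bottleneck 3, flow now 19.
Augment In→Q→U→P→V→X→Eg: bottleneck 1, flow now 20. (uses reverse residual edge)
No augmenting path remains; maximum flow = 20.
In the residual graph, reachable from In: {In, P, Q, U}.
Min-cut edges: In→R (5), P→V (6), U→W (3), U→X (6); capacity 5 + 6 + 3 + 6 = 20.
This cut is saturated, so no flow can exceed 20.

20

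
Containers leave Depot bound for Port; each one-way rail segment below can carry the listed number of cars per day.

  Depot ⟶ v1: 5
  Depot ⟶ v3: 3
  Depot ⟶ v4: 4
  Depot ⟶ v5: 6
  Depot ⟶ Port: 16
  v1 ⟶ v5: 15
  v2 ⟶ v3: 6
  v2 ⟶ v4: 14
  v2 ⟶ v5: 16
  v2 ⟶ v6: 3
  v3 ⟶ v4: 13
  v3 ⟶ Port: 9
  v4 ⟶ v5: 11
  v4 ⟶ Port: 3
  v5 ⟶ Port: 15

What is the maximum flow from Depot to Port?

Augment Depot→Port: bottleneck 16, flow now 16.
Augment Depot→v3→Port: bottleneck 3, flow now 19.
Augment Depot→v4→Port: bottleneck 3, flow now 22.
Augment Depot→v5→Port: bottleneck 6, flow now 28.
Augment Depot→v1→v5→Port: bottleneck 5, flow now 33.
Augment Depot→v4→v5→Port: bottleneck 1, flow now 34.
No augmenting path remains; maximum flow = 34.
In the residual graph, reachable from Depot: {Depot}.
Min-cut edges: Depot→v1 (5), Depot→v3 (3), Depot→v4 (4), Depot→v5 (6), Depot→Port (16); capacity 5 + 3 + 4 + 6 + 16 = 34.
This cut is saturated, so no flow can exceed 34.

34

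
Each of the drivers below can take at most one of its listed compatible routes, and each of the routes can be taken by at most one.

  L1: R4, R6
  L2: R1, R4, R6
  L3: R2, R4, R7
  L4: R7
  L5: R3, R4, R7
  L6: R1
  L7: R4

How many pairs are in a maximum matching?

6

Unit-capacity flow: source→left, listed edges, right→sink; max matching = max flow.
Augmenting path L1→R4 (+1); matched 1.
Augmenting path L2→R1 (+1); matched 2.
Augmenting path L3→R2 (+1); matched 3.
Augmenting path L4→R7 (+1); matched 4.
Augmenting path L5→R3 (+1); matched 5.
Augmenting path L6→R1→L2→R6 (+1); matched 6.
No augmenting path remains; maximum matching = 6.
König certificate: {L3, L4, L5, R1, R4, R6} is a vertex cover of size 6 (every listed pair touches it), so no matching can be larger.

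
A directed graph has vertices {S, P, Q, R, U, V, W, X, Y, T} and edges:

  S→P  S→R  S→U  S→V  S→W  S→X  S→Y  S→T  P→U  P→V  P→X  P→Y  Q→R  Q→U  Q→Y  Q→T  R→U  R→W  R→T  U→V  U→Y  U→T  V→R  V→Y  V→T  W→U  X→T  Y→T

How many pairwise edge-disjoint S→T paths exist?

Assign every edge capacity 1; by Menger, the answer equals the max flow.
Path S→T (+1); total 1.
Path S→R→T (+1); total 2.
Path S→U→T (+1); total 3.
Path S→V→T (+1); total 4.
Path S→X→T (+1); total 5.
Path S→Y→T (+1); total 6.
No residual S→T path; max flow = 6.
Certifying cut of size 6: {R→T, S→T, U→T, V→T, X→T, Y→T}.

6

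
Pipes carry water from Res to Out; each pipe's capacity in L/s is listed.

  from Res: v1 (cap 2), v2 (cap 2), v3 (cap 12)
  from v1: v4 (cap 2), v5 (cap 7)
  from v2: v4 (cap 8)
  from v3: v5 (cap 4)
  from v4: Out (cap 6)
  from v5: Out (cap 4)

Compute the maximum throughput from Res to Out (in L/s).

Augment Res→v1→v4→Out: bottleneck 2, flow now 2.
Augment Res→v2→v4→Out: bottleneck 2, flow now 4.
Augment Res→v3→v5→Out: bottleneck 4, flow now 8.
No augmenting path remains; maximum flow = 8.
In the residual graph, reachable from Res: {Res, v3}.
Min-cut edges: Res→v1 (2), Res→v2 (2), v3→v5 (4); capacity 2 + 2 + 4 = 8.
This cut is saturated, so no flow can exceed 8.

8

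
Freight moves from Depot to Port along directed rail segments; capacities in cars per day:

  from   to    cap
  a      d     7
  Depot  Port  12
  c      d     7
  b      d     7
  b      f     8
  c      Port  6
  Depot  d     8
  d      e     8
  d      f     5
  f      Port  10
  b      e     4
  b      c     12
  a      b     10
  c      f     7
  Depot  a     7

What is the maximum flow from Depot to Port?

24

Augment Depot→Port: bottleneck 12, flow now 12.
Augment Depot→d→f→Port: bottleneck 5, flow now 17.
Augment Depot→a→b→c→Port: bottleneck 6, flow now 23.
Augment Depot→a→b→f→Port: bottleneck 1, flow now 24.
No augmenting path remains; maximum flow = 24.
In the residual graph, reachable from Depot: {Depot, d, e}.
Min-cut edges: Depot→a (7), Depot→Port (12), d→f (5); capacity 7 + 12 + 5 = 24.
This cut is saturated, so no flow can exceed 24.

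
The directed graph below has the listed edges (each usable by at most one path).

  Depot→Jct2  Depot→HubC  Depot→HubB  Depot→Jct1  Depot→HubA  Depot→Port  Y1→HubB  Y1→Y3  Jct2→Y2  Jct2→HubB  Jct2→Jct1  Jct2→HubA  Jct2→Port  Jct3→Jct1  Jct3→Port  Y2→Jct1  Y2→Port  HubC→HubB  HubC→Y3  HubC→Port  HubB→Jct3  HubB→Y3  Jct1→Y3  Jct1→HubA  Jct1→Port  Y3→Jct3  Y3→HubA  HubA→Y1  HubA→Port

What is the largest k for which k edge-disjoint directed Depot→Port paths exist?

6

Assign every edge capacity 1; by Menger, the answer equals the max flow.
Path Depot→Port (+1); total 1.
Path Depot→Jct2→Port (+1); total 2.
Path Depot→HubC→Port (+1); total 3.
Path Depot→Jct1→Port (+1); total 4.
Path Depot→HubA→Port (+1); total 5.
Path Depot→HubB→Jct3→Port (+1); total 6.
No residual Depot→Port path; max flow = 6.
Certifying cut of size 6: {Depot→HubA, Depot→HubB, Depot→HubC, Depot→Jct1, Depot→Jct2, Depot→Port}.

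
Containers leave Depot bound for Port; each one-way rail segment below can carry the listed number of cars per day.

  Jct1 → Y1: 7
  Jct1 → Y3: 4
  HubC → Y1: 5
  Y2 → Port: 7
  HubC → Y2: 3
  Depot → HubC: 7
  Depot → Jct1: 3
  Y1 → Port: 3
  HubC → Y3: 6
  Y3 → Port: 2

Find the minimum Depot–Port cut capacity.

Augment Depot→Jct1→Y3→Port: bottleneck 2, flow now 2.
Augment Depot→Jct1→Y1→Port: bottleneck 1, flow now 3.
Augment Depot→HubC→Y2→Port: bottleneck 3, flow now 6.
Augment Depot→HubC→Y1→Port: bottleneck 2, flow now 8.
No augmenting path remains; maximum flow = 8.
By max-flow min-cut, the minimum cut capacity equals the max flow.
In the residual graph, reachable from Depot: {Depot, Jct1, HubC, Y3, Y1}.
Min-cut edges: HubC→Y2 (3), Y3→Port (2), Y1→Port (3); capacity 3 + 2 + 3 = 8.

8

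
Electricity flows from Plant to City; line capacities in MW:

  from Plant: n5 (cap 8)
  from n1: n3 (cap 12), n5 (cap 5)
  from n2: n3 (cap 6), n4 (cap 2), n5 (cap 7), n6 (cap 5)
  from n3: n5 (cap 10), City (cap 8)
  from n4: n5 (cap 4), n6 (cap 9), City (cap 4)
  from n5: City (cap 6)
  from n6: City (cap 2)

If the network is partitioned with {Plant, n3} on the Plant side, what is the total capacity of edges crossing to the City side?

Edges leaving {Plant, n3}: Plant→n5 (8), n3→n5 (10), n3→City (8).
Cut capacity = 8 + 10 + 8 = 26.

26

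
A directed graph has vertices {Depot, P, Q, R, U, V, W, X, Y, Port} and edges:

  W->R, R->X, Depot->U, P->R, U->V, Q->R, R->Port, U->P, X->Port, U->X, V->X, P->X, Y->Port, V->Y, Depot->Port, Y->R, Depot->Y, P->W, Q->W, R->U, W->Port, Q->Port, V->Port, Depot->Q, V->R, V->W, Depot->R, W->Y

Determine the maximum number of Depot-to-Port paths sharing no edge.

Assign every edge capacity 1; by Menger, the answer equals the max flow.
Path Depot→Port (+1); total 1.
Path Depot→Q→Port (+1); total 2.
Path Depot→R→Port (+1); total 3.
Path Depot→Y→Port (+1); total 4.
Path Depot→U→V→Port (+1); total 5.
No residual Depot→Port path; max flow = 5.
Certifying cut of size 5: {Depot→Port, Depot→Q, Depot→R, Depot→U, Depot→Y}.

5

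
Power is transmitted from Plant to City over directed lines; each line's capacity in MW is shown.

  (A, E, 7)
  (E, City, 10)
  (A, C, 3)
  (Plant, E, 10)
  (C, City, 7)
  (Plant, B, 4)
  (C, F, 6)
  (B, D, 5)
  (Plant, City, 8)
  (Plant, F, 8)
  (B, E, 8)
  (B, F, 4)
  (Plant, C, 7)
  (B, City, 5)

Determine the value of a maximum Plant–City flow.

Augment Plant→City: bottleneck 8, flow now 8.
Augment Plant→B→City: bottleneck 4, flow now 12.
Augment Plant→C→City: bottleneck 7, flow now 19.
Augment Plant→E→City: bottleneck 10, flow now 29.
No augmenting path remains; maximum flow = 29.
In the residual graph, reachable from Plant: {Plant, F}.
Min-cut edges: Plant→B (4), Plant→C (7), Plant→E (10), Plant→City (8); capacity 4 + 7 + 10 + 8 = 29.
This cut is saturated, so no flow can exceed 29.

29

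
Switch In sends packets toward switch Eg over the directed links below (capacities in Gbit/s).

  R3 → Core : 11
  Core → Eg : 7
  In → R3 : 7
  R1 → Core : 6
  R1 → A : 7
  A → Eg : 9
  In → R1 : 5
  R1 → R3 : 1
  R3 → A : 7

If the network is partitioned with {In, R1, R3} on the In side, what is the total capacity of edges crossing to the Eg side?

31

Edges leaving {In, R1, R3}: R1→Core (6), R1→A (7), R3→Core (11), R3→A (7).
Cut capacity = 6 + 7 + 11 + 7 = 31.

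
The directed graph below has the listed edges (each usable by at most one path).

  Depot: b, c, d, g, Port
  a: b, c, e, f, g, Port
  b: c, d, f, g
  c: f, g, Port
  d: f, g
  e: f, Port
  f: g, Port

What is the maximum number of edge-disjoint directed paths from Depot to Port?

Assign every edge capacity 1; by Menger, the answer equals the max flow.
Path Depot→Port (+1); total 1.
Path Depot→c→Port (+1); total 2.
Path Depot→b→f→Port (+1); total 3.
No residual Depot→Port path; max flow = 3.
Certifying cut of size 3: {Depot→Port, c→Port, f→Port}.

3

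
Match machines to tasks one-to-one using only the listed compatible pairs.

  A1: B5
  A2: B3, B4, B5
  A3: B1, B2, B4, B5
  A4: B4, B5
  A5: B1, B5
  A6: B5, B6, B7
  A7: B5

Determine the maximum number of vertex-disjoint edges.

6

Unit-capacity flow: source→left, listed edges, right→sink; max matching = max flow.
Augmenting path A1→B5 (+1); matched 1.
Augmenting path A2→B3 (+1); matched 2.
Augmenting path A3→B1 (+1); matched 3.
Augmenting path A4→B4 (+1); matched 4.
Augmenting path A6→B6 (+1); matched 5.
Augmenting path A5→B1→A3→B2 (+1); matched 6.
No augmenting path remains; maximum matching = 6.
König certificate: {A2, A3, A4, A5, A6, B5} is a vertex cover of size 6 (every listed pair touches it), so no matching can be larger.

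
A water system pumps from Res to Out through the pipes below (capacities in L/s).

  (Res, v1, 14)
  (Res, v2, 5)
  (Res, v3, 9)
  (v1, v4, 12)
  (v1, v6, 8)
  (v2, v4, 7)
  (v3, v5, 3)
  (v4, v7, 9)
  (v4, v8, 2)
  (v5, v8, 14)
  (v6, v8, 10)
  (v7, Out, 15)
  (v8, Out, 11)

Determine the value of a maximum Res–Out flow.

20

Augment Res→v1→v4→v7→Out: bottleneck 9, flow now 9.
Augment Res→v1→v4→v8→Out: bottleneck 2, flow now 11.
Augment Res→v1→v6→v8→Out: bottleneck 3, flow now 14.
Augment Res→v3→v5→v8→Out: bottleneck 3, flow now 17.
Augment Res→v2→v4→v1→v6→v8→Out: bottleneck 3, flow now 20. (uses reverse residual edge)
No augmenting path remains; maximum flow = 20.
In the residual graph, reachable from Res: {Res, v1, v2, v3, v4, v5, v6, v8}.
Min-cut edges: v4→v7 (9), v8→Out (11); capacity 9 + 11 = 20.
This cut is saturated, so no flow can exceed 20.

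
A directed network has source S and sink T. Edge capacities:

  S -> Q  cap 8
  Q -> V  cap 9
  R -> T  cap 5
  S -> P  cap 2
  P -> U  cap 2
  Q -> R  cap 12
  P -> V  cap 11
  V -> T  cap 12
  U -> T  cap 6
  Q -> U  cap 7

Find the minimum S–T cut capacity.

Augment S→P→U→T: bottleneck 2, flow now 2.
Augment S→Q→R→T: bottleneck 5, flow now 7.
Augment S→Q→U→T: bottleneck 3, flow now 10.
No augmenting path remains; maximum flow = 10.
By max-flow min-cut, the minimum cut capacity equals the max flow.
In the residual graph, reachable from S: {S}.
Min-cut edges: S→P (2), S→Q (8); capacity 2 + 8 = 10.

10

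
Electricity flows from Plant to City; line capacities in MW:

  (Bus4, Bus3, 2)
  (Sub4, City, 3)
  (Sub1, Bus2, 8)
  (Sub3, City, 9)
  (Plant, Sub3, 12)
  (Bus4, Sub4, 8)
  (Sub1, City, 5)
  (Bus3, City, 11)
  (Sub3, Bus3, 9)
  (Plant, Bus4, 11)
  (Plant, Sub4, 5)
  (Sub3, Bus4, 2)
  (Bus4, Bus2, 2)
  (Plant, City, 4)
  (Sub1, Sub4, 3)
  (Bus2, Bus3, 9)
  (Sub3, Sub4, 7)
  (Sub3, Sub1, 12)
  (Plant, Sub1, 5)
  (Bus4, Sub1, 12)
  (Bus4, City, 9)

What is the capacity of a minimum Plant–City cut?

35

Augment Plant→City: bottleneck 4, flow now 4.
Augment Plant→Sub3→City: bottleneck 9, flow now 13.
Augment Plant→Bus4→City: bottleneck 9, flow now 22.
Augment Plant→Sub1→City: bottleneck 5, flow now 27.
Augment Plant→Sub4→City: bottleneck 3, flow now 30.
Augment Plant→Sub3→Bus3→City: bottleneck 3, flow now 33.
Augment Plant→Bus4→Bus3→City: bottleneck 2, flow now 35.
No augmenting path remains; maximum flow = 35.
By max-flow min-cut, the minimum cut capacity equals the max flow.
In the residual graph, reachable from Plant: {Plant, Sub4}.
Min-cut edges: Plant→Sub3 (12), Plant→Bus4 (11), Plant→Sub1 (5), Plant→City (4), Sub4→City (3); capacity 12 + 11 + 5 + 4 + 3 = 35.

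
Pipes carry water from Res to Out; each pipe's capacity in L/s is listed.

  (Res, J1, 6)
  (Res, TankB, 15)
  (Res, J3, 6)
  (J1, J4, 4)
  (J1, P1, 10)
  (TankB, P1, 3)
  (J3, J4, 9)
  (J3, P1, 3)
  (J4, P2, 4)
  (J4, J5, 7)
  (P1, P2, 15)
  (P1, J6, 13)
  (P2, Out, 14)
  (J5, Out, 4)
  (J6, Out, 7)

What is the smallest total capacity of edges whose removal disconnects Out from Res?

15

Augment Res→J1→J4→P2→Out: bottleneck 4, flow now 4.
Augment Res→J1→P1→P2→Out: bottleneck 2, flow now 6.
Augment Res→TankB→P1→P2→Out: bottleneck 3, flow now 9.
Augment Res→J3→J4→J5→Out: bottleneck 4, flow now 13.
Augment Res→J3→P1→P2→Out: bottleneck 2, flow now 15.
No augmenting path remains; maximum flow = 15.
By max-flow min-cut, the minimum cut capacity equals the max flow.
In the residual graph, reachable from Res: {Res, TankB}.
Min-cut edges: Res→J1 (6), Res→J3 (6), TankB→P1 (3); capacity 6 + 6 + 3 = 15.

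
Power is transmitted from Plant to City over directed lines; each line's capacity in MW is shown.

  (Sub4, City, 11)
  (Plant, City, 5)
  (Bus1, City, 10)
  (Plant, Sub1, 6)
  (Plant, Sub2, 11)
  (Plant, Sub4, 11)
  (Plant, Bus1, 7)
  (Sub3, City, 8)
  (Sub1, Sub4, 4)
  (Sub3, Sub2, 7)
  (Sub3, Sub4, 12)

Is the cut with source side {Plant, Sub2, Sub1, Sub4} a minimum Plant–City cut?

Yes — it is a minimum cut (capacity 23).

Given cut capacity: 7 + 5 + 11 = 23.
Augment Plant→City: bottleneck 5, flow now 5.
Augment Plant→Bus1→City: bottleneck 7, flow now 12.
Augment Plant→Sub4→City: bottleneck 11, flow now 23.
No augmenting path remains; maximum flow = 23.
Cut capacity 23 equals the max flow, so it is a minimum cut.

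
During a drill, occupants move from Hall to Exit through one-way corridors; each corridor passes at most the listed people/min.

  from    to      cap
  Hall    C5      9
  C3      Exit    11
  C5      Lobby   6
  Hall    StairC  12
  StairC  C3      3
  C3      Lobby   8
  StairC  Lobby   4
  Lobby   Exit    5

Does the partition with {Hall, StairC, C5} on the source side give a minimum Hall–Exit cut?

Given cut capacity: 4 + 3 + 6 = 13.
Augment Hall→StairC→Lobby→Exit: bottleneck 4, flow now 4.
Augment Hall→StairC→C3→Exit: bottleneck 3, flow now 7.
Augment Hall→C5→Lobby→Exit: bottleneck 1, flow now 8.
No augmenting path remains; maximum flow = 8.
In the residual graph, reachable from Hall: {Hall, StairC, C5, Lobby}.
Min-cut edges: StairC→C3 (3), Lobby→Exit (5); capacity 3 + 5 = 8.
Cut capacity 13 exceeds the max flow 8, so it is not minimum.

No — its capacity is 13, but the minimum cut has capacity 8.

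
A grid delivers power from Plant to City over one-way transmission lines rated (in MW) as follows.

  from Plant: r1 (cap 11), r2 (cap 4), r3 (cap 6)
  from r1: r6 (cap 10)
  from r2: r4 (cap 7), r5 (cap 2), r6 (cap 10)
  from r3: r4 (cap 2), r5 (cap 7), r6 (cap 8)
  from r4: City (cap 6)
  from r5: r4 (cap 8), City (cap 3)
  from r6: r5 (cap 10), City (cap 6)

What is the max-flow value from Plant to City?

Augment Plant→r1→r6→City: bottleneck 6, flow now 6.
Augment Plant→r2→r4→City: bottleneck 4, flow now 10.
Augment Plant→r3→r4→City: bottleneck 2, flow now 12.
Augment Plant→r3→r5→City: bottleneck 3, flow now 15.
No augmenting path remains; maximum flow = 15.
In the residual graph, reachable from Plant: {Plant, r1, r2, r3, r4, r5, r6}.
Min-cut edges: r4→City (6), r5→City (3), r6→City (6); capacity 6 + 3 + 6 = 15.
This cut is saturated, so no flow can exceed 15.

15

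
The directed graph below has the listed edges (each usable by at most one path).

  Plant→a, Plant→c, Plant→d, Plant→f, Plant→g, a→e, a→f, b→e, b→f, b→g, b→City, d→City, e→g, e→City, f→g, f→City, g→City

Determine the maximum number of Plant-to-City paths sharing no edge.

4

Assign every edge capacity 1; by Menger, the answer equals the max flow.
Path Plant→d→City (+1); total 1.
Path Plant→f→City (+1); total 2.
Path Plant→g→City (+1); total 3.
Path Plant→a→e→City (+1); total 4.
No residual Plant→City path; max flow = 4.
Certifying cut of size 4: {Plant→a, Plant→d, Plant→f, Plant→g}.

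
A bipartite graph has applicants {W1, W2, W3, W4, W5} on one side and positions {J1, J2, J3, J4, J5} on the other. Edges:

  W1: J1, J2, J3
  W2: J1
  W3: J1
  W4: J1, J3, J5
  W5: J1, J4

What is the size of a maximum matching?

4

Unit-capacity flow: source→left, listed edges, right→sink; max matching = max flow.
Augmenting path W1→J1 (+1); matched 1.
Augmenting path W4→J3 (+1); matched 2.
Augmenting path W5→J4 (+1); matched 3.
Augmenting path W2→J1→W1→J2 (+1); matched 4.
No augmenting path remains; maximum matching = 4.
König certificate: {W1, W4, W5, J1} is a vertex cover of size 4 (every listed pair touches it), so no matching can be larger.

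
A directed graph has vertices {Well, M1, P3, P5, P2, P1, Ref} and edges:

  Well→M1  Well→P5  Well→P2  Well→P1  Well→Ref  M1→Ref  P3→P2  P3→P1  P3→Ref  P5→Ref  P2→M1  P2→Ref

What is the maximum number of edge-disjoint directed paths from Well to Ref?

Assign every edge capacity 1; by Menger, the answer equals the max flow.
Path Well→Ref (+1); total 1.
Path Well→M1→Ref (+1); total 2.
Path Well→P5→Ref (+1); total 3.
Path Well→P2→Ref (+1); total 4.
No residual Well→Ref path; max flow = 4.
Certifying cut of size 4: {Well→M1, Well→P2, Well→P5, Well→Ref}.

4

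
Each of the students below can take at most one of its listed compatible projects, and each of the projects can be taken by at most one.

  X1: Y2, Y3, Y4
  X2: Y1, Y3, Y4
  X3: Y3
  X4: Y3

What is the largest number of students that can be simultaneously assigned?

Unit-capacity flow: source→left, listed edges, right→sink; max matching = max flow.
Augmenting path X1→Y2 (+1); matched 1.
Augmenting path X2→Y1 (+1); matched 2.
Augmenting path X3→Y3 (+1); matched 3.
No augmenting path remains; maximum matching = 3.
König certificate: {X1, X2, Y3} is a vertex cover of size 3 (every listed pair touches it), so no matching can be larger.

3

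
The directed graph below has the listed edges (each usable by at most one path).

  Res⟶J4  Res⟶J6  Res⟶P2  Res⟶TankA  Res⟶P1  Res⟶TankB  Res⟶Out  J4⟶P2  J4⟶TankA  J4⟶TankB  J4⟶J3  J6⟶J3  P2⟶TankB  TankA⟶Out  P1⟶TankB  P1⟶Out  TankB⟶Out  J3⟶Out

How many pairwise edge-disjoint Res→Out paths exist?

5

Assign every edge capacity 1; by Menger, the answer equals the max flow.
Path Res→Out (+1); total 1.
Path Res→TankA→Out (+1); total 2.
Path Res→P1→Out (+1); total 3.
Path Res→TankB→Out (+1); total 4.
Path Res→J4→J3→Out (+1); total 5.
No residual Res→Out path; max flow = 5.
Certifying cut of size 5: {J3→Out, Res→Out, Res→P1, TankA→Out, TankB→Out}.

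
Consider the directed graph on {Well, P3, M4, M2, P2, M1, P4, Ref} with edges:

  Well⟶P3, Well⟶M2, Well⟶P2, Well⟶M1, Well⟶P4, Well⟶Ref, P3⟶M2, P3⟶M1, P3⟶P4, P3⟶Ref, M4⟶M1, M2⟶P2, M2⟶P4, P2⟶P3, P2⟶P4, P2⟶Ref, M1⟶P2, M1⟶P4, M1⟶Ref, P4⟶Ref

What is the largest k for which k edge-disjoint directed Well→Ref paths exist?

5

Assign every edge capacity 1; by Menger, the answer equals the max flow.
Path Well→Ref (+1); total 1.
Path Well→P3→Ref (+1); total 2.
Path Well→P2→Ref (+1); total 3.
Path Well→M1→Ref (+1); total 4.
Path Well→P4→Ref (+1); total 5.
No residual Well→Ref path; max flow = 5.
Certifying cut of size 5: {M1→Ref, P2→Ref, P3→Ref, P4→Ref, Well→Ref}.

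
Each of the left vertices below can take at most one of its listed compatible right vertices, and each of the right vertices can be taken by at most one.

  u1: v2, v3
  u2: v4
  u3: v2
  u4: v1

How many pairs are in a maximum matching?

Unit-capacity flow: source→left, listed edges, right→sink; max matching = max flow.
Augmenting path u1→v2 (+1); matched 1.
Augmenting path u2→v4 (+1); matched 2.
Augmenting path u4→v1 (+1); matched 3.
Augmenting path u3→v2→u1→v3 (+1); matched 4.
No augmenting path remains; maximum matching = 4.
König certificate: {u1, u2, u3, u4} is a vertex cover of size 4 (every listed pair touches it), so no matching can be larger.

4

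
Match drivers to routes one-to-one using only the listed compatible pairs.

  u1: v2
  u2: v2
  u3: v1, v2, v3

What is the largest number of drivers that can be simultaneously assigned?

2

Unit-capacity flow: source→left, listed edges, right→sink; max matching = max flow.
Augmenting path u1→v2 (+1); matched 1.
Augmenting path u3→v1 (+1); matched 2.
No augmenting path remains; maximum matching = 2.
König certificate: {u3, v2} is a vertex cover of size 2 (every listed pair touches it), so no matching can be larger.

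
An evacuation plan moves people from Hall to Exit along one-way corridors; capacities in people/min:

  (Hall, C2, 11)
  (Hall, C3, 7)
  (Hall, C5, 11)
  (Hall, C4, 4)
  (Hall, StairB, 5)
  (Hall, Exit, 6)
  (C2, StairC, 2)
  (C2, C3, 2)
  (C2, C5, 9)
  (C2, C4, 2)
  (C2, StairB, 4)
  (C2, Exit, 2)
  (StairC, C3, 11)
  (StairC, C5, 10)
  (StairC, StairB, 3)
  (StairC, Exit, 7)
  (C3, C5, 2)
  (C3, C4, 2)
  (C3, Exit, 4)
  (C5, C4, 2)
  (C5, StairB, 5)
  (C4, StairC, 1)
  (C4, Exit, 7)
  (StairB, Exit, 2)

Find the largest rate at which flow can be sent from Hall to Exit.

Augment Hall→Exit: bottleneck 6, flow now 6.
Augment Hall→C2→Exit: bottleneck 2, flow now 8.
Augment Hall→C3→Exit: bottleneck 4, flow now 12.
Augment Hall→C4→Exit: bottleneck 4, flow now 16.
Augment Hall→StairB→Exit: bottleneck 2, flow now 18.
Augment Hall→C2→StairC→Exit: bottleneck 2, flow now 20.
Augment Hall→C2→C4→Exit: bottleneck 2, flow now 22.
Augment Hall→C3→C4→Exit: bottleneck 1, flow now 23.
Augment Hall→C3→C4→StairC→Exit: bottleneck 1, flow now 24.
No augmenting path remains; maximum flow = 24.
In the residual graph, reachable from Hall: {Hall, C2, C3, C5, C4, StairB}.
Min-cut edges: Hall→Exit (6), C2→StairC (2), C2→Exit (2), C3→Exit (4), C4→StairC (1), C4→Exit (7), StairB→Exit (2); capacity 6 + 2 + 2 + 4 + 1 + 7 + 2 = 24.
This cut is saturated, so no flow can exceed 24.

24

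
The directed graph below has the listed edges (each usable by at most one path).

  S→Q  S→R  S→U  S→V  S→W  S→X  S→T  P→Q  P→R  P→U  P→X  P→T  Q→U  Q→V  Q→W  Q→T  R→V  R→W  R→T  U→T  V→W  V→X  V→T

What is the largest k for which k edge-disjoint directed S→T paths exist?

5

Assign every edge capacity 1; by Menger, the answer equals the max flow.
Path S→T (+1); total 1.
Path S→Q→T (+1); total 2.
Path S→R→T (+1); total 3.
Path S→U→T (+1); total 4.
Path S→V→T (+1); total 5.
No residual S→T path; max flow = 5.
Certifying cut of size 5: {S→Q, S→R, S→T, S→U, S→V}.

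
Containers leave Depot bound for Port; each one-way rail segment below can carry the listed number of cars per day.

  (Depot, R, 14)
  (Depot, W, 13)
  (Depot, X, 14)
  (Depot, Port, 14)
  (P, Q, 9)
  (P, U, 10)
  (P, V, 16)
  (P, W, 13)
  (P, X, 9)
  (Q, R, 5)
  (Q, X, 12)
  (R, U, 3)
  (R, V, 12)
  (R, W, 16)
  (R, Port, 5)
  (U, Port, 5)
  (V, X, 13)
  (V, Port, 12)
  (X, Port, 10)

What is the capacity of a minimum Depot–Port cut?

38

Augment Depot→Port: bottleneck 14, flow now 14.
Augment Depot→R→Port: bottleneck 5, flow now 19.
Augment Depot→X→Port: bottleneck 10, flow now 29.
Augment Depot→R→U→Port: bottleneck 3, flow now 32.
Augment Depot→R→V→Port: bottleneck 6, flow now 38.
No augmenting path remains; maximum flow = 38.
By max-flow min-cut, the minimum cut capacity equals the max flow.
In the residual graph, reachable from Depot: {Depot, W, X}.
Min-cut edges: Depot→R (14), Depot→Port (14), X→Port (10); capacity 14 + 14 + 10 = 38.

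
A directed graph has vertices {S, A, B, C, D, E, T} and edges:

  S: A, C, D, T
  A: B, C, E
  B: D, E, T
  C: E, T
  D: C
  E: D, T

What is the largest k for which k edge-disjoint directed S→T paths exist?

Assign every edge capacity 1; by Menger, the answer equals the max flow.
Path S→T (+1); total 1.
Path S→C→T (+1); total 2.
Path S→A→B→T (+1); total 3.
Path S→D→C→E→T (+1); total 4.
No residual S→T path; max flow = 4.
Certifying cut of size 4: {S→A, S→C, S→D, S→T}.

4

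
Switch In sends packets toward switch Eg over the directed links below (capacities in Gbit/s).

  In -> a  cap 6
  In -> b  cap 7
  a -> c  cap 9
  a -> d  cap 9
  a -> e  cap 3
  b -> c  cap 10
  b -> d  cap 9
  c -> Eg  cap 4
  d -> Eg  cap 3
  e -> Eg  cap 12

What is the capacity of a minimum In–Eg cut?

Augment In→a→c→Eg: bottleneck 4, flow now 4.
Augment In→a→d→Eg: bottleneck 2, flow now 6.
Augment In→b→d→Eg: bottleneck 1, flow now 7.
Augment In→b→c→a→e→Eg: bottleneck 3, flow now 10. (uses reverse residual edge)
No augmenting path remains; maximum flow = 10.
By max-flow min-cut, the minimum cut capacity equals the max flow.
In the residual graph, reachable from In: {In, a, b, c, d}.
Min-cut edges: a→e (3), c→Eg (4), d→Eg (3); capacity 3 + 4 + 3 = 10.

10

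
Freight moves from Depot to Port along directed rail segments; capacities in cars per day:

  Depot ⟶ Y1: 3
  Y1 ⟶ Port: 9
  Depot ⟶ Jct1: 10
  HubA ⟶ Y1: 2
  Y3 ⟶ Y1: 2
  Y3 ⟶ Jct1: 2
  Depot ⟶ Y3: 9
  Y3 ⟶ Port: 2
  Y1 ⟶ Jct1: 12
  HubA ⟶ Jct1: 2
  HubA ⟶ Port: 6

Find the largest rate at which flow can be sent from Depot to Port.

7

Augment Depot→Y3→Port: bottleneck 2, flow now 2.
Augment Depot→Y1→Port: bottleneck 3, flow now 5.
Augment Depot→Y3→Y1→Port: bottleneck 2, flow now 7.
No augmenting path remains; maximum flow = 7.
In the residual graph, reachable from Depot: {Depot, Y3, Jct1}.
Min-cut edges: Depot→Y1 (3), Y3→Y1 (2), Y3→Port (2); capacity 3 + 2 + 2 = 7.
This cut is saturated, so no flow can exceed 7.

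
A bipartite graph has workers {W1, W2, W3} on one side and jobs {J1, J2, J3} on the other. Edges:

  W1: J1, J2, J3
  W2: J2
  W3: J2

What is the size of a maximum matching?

2

Unit-capacity flow: source→left, listed edges, right→sink; max matching = max flow.
Augmenting path W1→J1 (+1); matched 1.
Augmenting path W2→J2 (+1); matched 2.
No augmenting path remains; maximum matching = 2.
König certificate: {W1, J2} is a vertex cover of size 2 (every listed pair touches it), so no matching can be larger.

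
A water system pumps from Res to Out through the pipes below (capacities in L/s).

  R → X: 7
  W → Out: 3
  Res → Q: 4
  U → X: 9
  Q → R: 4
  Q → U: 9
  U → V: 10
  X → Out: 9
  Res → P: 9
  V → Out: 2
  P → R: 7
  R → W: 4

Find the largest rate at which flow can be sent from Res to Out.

Augment Res→P→R→W→Out: bottleneck 3, flow now 3.
Augment Res→P→R→X→Out: bottleneck 4, flow now 7.
Augment Res→Q→R→X→Out: bottleneck 3, flow now 10.
Augment Res→Q→U→V→Out: bottleneck 1, flow now 11.
No augmenting path remains; maximum flow = 11.
In the residual graph, reachable from Res: {Res, P}.
Min-cut edges: Res→Q (4), P→R (7); capacity 4 + 7 = 11.
This cut is saturated, so no flow can exceed 11.

11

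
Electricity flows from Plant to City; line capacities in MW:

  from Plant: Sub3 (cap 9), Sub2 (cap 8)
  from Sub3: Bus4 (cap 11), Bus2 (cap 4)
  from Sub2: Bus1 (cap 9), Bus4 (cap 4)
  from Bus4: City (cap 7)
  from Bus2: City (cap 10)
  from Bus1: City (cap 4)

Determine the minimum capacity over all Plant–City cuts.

Augment Plant→Sub3→Bus4→City: bottleneck 7, flow now 7.
Augment Plant→Sub3→Bus2→City: bottleneck 2, flow now 9.
Augment Plant→Sub2→Bus1→City: bottleneck 4, flow now 13.
Augment Plant→Sub2→Bus4→Sub3→Bus2→City: bottleneck 2, flow now 15. (uses reverse residual edge)
No augmenting path remains; maximum flow = 15.
By max-flow min-cut, the minimum cut capacity equals the max flow.
In the residual graph, reachable from Plant: {Plant, Sub3, Sub2, Bus4, Bus1}.
Min-cut edges: Sub3→Bus2 (4), Bus4→City (7), Bus1→City (4); capacity 4 + 7 + 4 = 15.

15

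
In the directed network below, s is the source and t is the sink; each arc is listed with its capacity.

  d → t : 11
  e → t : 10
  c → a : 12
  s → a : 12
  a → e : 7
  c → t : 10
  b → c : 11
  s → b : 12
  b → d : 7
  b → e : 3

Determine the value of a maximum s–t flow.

Augment s→a→e→t: bottleneck 7, flow now 7.
Augment s→b→c→t: bottleneck 10, flow now 17.
Augment s→b→d→t: bottleneck 2, flow now 19.
No augmenting path remains; maximum flow = 19.
In the residual graph, reachable from s: {s, a}.
Min-cut edges: s→b (12), a→e (7); capacity 12 + 7 = 19.
This cut is saturated, so no flow can exceed 19.

19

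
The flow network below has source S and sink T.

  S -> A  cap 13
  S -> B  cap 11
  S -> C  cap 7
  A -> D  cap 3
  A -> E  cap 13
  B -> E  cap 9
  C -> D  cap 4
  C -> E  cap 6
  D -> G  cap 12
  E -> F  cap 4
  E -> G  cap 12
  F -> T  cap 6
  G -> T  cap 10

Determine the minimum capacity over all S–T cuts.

14

Augment S→A→D→G→T: bottleneck 3, flow now 3.
Augment S→A→E→F→T: bottleneck 4, flow now 7.
Augment S→A→E→G→T: bottleneck 6, flow now 13.
Augment S→B→E→G→T: bottleneck 1, flow now 14.
No augmenting path remains; maximum flow = 14.
By max-flow min-cut, the minimum cut capacity equals the max flow.
In the residual graph, reachable from S: {S, A, B, C, D, E, G}.
Min-cut edges: E→F (4), G→T (10); capacity 4 + 10 = 14.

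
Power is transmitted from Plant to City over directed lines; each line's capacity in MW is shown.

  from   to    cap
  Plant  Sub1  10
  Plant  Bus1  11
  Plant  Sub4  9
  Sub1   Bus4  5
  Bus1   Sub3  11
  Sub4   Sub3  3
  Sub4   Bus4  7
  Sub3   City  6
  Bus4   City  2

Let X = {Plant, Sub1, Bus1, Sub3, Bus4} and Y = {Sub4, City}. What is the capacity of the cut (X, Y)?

Edges leaving {Plant, Sub1, Bus1, Sub3, Bus4}: Plant→Sub4 (9), Sub3→City (6), Bus4→City (2).
Cut capacity = 9 + 6 + 2 = 17.

17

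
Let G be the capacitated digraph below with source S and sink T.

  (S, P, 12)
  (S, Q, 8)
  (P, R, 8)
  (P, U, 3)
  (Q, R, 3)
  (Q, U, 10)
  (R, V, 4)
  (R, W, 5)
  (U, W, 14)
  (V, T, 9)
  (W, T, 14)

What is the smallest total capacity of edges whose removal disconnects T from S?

Augment S→P→R→V→T: bottleneck 4, flow now 4.
Augment S→P→R→W→T: bottleneck 4, flow now 8.
Augment S→P→U→W→T: bottleneck 3, flow now 11.
Augment S→Q→R→W→T: bottleneck 1, flow now 12.
Augment S→Q→U→W→T: bottleneck 6, flow now 18.
No augmenting path remains; maximum flow = 18.
By max-flow min-cut, the minimum cut capacity equals the max flow.
In the residual graph, reachable from S: {S, P, Q, R, U, W}.
Min-cut edges: R→V (4), W→T (14); capacity 4 + 14 = 18.

18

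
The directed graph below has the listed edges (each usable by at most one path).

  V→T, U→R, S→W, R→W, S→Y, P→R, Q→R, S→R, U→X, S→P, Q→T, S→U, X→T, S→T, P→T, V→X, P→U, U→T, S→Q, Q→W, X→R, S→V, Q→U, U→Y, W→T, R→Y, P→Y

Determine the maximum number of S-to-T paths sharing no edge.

Assign every edge capacity 1; by Menger, the answer equals the max flow.
Path S→T (+1); total 1.
Path S→P→T (+1); total 2.
Path S→Q→T (+1); total 3.
Path S→U→T (+1); total 4.
Path S→V→T (+1); total 5.
Path S→W→T (+1); total 6.
No residual S→T path; max flow = 6.
Certifying cut of size 6: {S→P, S→Q, S→T, S→U, S→V, W→T}.

6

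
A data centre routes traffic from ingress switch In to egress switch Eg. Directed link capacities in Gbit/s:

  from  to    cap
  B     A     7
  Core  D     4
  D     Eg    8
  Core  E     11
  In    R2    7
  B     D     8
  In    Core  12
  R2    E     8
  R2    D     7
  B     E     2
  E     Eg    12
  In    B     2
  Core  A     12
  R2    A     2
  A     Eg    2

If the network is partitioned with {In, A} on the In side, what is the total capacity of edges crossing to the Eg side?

23

Edges leaving {In, A}: In→Core (12), In→B (2), In→R2 (7), A→Eg (2).
Cut capacity = 12 + 2 + 7 + 2 = 23.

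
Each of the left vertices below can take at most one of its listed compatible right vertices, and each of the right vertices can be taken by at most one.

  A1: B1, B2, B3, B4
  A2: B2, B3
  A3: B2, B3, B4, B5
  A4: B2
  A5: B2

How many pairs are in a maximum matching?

Unit-capacity flow: source→left, listed edges, right→sink; max matching = max flow.
Augmenting path A1→B1 (+1); matched 1.
Augmenting path A2→B2 (+1); matched 2.
Augmenting path A3→B3 (+1); matched 3.
Augmenting path A4→B2→A2→B3→A3→B4 (+1); matched 4.
No augmenting path remains; maximum matching = 4.
König certificate: {A1, A2, A3, B2} is a vertex cover of size 4 (every listed pair touches it), so no matching can be larger.

4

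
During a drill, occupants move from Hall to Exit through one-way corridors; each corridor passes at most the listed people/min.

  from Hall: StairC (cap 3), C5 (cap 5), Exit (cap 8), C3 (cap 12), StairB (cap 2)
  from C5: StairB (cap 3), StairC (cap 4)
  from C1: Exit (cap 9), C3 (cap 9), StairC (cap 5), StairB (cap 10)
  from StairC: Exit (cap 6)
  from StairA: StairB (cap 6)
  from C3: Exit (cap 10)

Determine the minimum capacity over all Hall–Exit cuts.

Augment Hall→Exit: bottleneck 8, flow now 8.
Augment Hall→StairC→Exit: bottleneck 3, flow now 11.
Augment Hall→C3→Exit: bottleneck 10, flow now 21.
Augment Hall→C5→StairC→Exit: bottleneck 3, flow now 24.
No augmenting path remains; maximum flow = 24.
By max-flow min-cut, the minimum cut capacity equals the max flow.
In the residual graph, reachable from Hall: {Hall, C5, StairC, C3, StairB}.
Min-cut edges: Hall→Exit (8), StairC→Exit (6), C3→Exit (10); capacity 8 + 6 + 10 = 24.

24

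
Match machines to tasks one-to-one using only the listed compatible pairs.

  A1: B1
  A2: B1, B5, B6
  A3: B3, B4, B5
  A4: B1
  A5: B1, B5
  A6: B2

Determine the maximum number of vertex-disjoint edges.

Unit-capacity flow: source→left, listed edges, right→sink; max matching = max flow.
Augmenting path A1→B1 (+1); matched 1.
Augmenting path A2→B5 (+1); matched 2.
Augmenting path A3→B3 (+1); matched 3.
Augmenting path A6→B2 (+1); matched 4.
Augmenting path A5→B5→A2→B6 (+1); matched 5.
No augmenting path remains; maximum matching = 5.
König certificate: {A2, A3, A5, A6, B1} is a vertex cover of size 5 (every listed pair touches it), so no matching can be larger.

5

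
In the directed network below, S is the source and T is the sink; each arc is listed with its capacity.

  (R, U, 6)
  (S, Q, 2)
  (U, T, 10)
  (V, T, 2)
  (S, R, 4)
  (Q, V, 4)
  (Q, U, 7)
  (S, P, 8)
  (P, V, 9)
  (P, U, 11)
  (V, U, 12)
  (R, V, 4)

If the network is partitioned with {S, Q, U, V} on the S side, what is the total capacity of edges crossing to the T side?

Edges leaving {S, Q, U, V}: S→P (8), S→R (4), U→T (10), V→T (2).
Cut capacity = 8 + 4 + 10 + 2 = 24.

24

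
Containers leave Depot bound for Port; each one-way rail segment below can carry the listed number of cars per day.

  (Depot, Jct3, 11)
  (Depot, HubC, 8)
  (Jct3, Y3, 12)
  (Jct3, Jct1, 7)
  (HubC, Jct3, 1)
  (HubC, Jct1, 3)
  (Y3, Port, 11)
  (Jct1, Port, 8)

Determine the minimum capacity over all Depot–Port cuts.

Augment Depot→Jct3→Y3→Port: bottleneck 11, flow now 11.
Augment Depot→HubC→Jct1→Port: bottleneck 3, flow now 14.
Augment Depot→HubC→Jct3→Jct1→Port: bottleneck 1, flow now 15.
No augmenting path remains; maximum flow = 15.
By max-flow min-cut, the minimum cut capacity equals the max flow.
In the residual graph, reachable from Depot: {Depot, HubC}.
Min-cut edges: Depot→Jct3 (11), HubC→Jct3 (1), HubC→Jct1 (3); capacity 11 + 1 + 3 = 15.

15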